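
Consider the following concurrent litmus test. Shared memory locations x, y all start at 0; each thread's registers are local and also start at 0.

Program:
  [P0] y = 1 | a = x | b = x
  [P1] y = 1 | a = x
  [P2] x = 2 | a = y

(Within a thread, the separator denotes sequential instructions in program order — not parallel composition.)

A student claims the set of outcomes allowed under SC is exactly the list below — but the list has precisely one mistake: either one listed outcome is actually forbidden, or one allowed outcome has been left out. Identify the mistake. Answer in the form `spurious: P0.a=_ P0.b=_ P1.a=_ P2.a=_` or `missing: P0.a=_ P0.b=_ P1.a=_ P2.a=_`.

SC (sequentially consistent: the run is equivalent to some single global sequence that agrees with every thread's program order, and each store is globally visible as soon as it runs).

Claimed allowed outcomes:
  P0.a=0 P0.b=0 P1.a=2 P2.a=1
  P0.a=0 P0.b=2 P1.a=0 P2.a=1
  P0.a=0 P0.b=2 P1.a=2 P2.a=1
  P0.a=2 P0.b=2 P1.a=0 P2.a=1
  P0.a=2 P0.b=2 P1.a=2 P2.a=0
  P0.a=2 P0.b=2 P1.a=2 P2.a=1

missing: P0.a=0 P0.b=0 P1.a=0 P2.a=1

outcome vector order: (P0.a,P0.b,P1.a,P2.a)
SC (7): <0 0 0 1> <0 0 2 1> <0 2 0 1> <0 2 2 1> <2 2 0 1> <2 2 2 0> <2 2 2 1>
SC∖claimed = {<0 0 0 1>}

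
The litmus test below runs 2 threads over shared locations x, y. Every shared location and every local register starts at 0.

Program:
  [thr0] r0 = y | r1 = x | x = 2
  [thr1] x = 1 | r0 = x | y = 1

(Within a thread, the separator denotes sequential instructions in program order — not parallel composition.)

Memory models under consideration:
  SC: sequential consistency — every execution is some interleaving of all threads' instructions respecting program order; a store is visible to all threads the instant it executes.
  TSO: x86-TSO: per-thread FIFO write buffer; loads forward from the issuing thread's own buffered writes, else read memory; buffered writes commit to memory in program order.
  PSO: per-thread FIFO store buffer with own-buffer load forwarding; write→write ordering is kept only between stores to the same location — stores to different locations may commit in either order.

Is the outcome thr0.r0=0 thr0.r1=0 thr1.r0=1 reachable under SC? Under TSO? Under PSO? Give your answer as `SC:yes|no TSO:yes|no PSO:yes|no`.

SC:yes TSO:yes PSO:yes

outcome vector order: (thr0.r0,thr0.r1,thr1.r0)
SC (5): (0,0,1); (0,0,2); (0,1,1); (0,1,2); (1,1,1)
TSO (5): (0,0,1); (0,0,2); (0,1,1); (0,1,2); (1,1,1)
PSO (6): (0,0,1); (0,0,2); (0,1,1); (0,1,2); (1,0,1); (1,1,1)
target (0,0,1) ∈ {SC,TSO,PSO}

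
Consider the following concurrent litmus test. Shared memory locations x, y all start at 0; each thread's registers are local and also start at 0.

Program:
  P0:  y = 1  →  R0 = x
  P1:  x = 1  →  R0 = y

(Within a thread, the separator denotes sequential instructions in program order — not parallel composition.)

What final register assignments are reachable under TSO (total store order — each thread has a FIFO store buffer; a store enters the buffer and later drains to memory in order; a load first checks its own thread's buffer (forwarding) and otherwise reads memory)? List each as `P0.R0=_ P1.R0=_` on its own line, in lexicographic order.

P0.R0=0 P1.R0=0
P0.R0=0 P1.R0=1
P0.R0=1 P1.R0=0
P0.R0=1 P1.R0=1

outcome vector order: (P0.R0,P1.R0)
|TSO outcomes| = 4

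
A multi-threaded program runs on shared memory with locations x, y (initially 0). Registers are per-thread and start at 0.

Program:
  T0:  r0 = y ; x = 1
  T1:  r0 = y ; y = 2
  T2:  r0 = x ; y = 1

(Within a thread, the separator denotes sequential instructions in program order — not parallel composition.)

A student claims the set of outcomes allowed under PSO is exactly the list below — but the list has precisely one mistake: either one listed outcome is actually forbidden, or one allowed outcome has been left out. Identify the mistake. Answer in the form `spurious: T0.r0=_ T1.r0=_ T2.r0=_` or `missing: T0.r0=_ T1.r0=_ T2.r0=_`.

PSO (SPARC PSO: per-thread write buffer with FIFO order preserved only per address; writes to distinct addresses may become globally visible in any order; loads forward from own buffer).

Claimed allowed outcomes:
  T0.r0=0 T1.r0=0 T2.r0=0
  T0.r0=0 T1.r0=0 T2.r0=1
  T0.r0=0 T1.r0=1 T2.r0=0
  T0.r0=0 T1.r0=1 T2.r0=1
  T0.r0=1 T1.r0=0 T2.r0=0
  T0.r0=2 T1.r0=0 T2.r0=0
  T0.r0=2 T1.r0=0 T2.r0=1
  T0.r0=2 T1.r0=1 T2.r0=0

outcome vector order: (T0.r0,T1.r0,T2.r0)
[PSO] allowed = {000; 001; 010; 011; 100; 110; 200; 201; 210}
PSO∖claimed = {110}

missing: T0.r0=1 T1.r0=1 T2.r0=0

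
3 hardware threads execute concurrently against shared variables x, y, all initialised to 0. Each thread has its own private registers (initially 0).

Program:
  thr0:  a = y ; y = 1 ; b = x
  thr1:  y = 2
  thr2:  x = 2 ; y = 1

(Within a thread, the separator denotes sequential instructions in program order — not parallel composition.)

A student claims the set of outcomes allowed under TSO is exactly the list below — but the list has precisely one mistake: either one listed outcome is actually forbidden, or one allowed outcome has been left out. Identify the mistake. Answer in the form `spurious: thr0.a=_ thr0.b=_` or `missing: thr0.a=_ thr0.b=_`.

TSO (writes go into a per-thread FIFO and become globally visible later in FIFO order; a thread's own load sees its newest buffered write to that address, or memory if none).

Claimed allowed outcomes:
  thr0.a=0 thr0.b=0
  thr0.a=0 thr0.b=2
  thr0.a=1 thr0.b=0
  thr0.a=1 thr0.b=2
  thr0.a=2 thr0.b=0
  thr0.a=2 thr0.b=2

spurious: thr0.a=1 thr0.b=0

outcome vector order: (thr0.a,thr0.b)
[TSO] allowed = {<0 0>; <0 2>; <1 2>; <2 0>; <2 2>}
claimed∖TSO = {<1 0>}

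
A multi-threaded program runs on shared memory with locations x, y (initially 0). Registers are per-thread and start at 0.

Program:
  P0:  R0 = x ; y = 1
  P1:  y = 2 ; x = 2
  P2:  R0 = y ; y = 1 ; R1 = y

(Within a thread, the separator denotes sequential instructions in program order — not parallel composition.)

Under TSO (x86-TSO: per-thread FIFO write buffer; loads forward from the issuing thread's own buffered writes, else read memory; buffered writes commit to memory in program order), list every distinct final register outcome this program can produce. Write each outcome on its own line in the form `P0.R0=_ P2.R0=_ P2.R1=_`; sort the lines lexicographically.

outcome vector order: (P0.R0,P2.R0,P2.R1)
|TSO outcomes| = 9

P0.R0=0 P2.R0=0 P2.R1=1
P0.R0=0 P2.R0=0 P2.R1=2
P0.R0=0 P2.R0=1 P2.R1=1
P0.R0=0 P2.R0=1 P2.R1=2
P0.R0=0 P2.R0=2 P2.R1=1
P0.R0=2 P2.R0=0 P2.R1=1
P0.R0=2 P2.R0=0 P2.R1=2
P0.R0=2 P2.R0=1 P2.R1=1
P0.R0=2 P2.R0=2 P2.R1=1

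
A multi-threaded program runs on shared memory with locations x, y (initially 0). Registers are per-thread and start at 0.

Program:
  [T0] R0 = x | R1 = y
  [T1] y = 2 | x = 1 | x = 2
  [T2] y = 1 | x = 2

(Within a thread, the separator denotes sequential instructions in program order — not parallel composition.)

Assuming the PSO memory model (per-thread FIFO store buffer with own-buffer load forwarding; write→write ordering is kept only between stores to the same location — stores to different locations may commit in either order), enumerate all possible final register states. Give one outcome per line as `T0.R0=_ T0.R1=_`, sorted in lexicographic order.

outcome vector order: (T0.R0,T0.R1)
|PSO outcomes| = 9

T0.R0=0 T0.R1=0
T0.R0=0 T0.R1=1
T0.R0=0 T0.R1=2
T0.R0=1 T0.R1=0
T0.R0=1 T0.R1=1
T0.R0=1 T0.R1=2
T0.R0=2 T0.R1=0
T0.R0=2 T0.R1=1
T0.R0=2 T0.R1=2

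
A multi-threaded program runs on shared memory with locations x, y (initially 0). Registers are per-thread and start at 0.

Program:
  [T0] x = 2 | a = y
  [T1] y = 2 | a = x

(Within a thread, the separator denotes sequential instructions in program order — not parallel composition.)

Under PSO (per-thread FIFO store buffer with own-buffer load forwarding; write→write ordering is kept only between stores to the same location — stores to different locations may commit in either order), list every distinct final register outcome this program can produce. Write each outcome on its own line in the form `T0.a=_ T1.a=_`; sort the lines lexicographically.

T0.a=0 T1.a=0
T0.a=0 T1.a=2
T0.a=2 T1.a=0
T0.a=2 T1.a=2

outcome vector order: (T0.a,T1.a)
|PSO outcomes| = 4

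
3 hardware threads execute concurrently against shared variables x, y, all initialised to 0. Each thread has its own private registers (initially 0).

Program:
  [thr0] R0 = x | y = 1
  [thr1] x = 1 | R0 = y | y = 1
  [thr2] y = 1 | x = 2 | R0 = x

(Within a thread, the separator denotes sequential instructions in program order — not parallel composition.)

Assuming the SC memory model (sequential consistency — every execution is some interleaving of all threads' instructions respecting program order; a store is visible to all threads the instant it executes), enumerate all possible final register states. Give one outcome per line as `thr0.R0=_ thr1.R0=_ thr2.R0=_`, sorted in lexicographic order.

thr0.R0=0 thr1.R0=0 thr2.R0=2
thr0.R0=0 thr1.R0=1 thr2.R0=1
thr0.R0=0 thr1.R0=1 thr2.R0=2
thr0.R0=1 thr1.R0=0 thr2.R0=2
thr0.R0=1 thr1.R0=1 thr2.R0=1
thr0.R0=1 thr1.R0=1 thr2.R0=2
thr0.R0=2 thr1.R0=0 thr2.R0=2
thr0.R0=2 thr1.R0=1 thr2.R0=1
thr0.R0=2 thr1.R0=1 thr2.R0=2

outcome vector order: (thr0.R0,thr1.R0,thr2.R0)
|SC outcomes| = 9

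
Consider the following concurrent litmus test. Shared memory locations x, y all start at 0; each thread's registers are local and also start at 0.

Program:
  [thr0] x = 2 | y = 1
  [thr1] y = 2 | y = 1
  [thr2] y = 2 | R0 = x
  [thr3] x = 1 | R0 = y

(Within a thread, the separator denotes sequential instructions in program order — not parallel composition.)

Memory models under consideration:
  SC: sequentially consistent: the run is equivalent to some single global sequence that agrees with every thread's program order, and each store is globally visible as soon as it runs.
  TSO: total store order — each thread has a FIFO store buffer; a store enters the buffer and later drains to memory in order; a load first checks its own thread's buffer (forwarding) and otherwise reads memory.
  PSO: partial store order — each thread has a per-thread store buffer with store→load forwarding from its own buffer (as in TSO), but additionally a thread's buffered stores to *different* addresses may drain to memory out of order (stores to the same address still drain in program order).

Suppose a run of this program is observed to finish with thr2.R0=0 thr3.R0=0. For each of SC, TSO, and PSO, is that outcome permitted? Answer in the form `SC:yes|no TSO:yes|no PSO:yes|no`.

SC:no TSO:yes PSO:yes

outcome vector order: (thr2.R0,thr3.R0)
under SC → 0/1, 0/2, 1/0, 1/1, 1/2, 2/0, 2/1, 2/2
under TSO → 0/0, 0/1, 0/2, 1/0, 1/1, 1/2, 2/0, 2/1, 2/2
under PSO → 0/0, 0/1, 0/2, 1/0, 1/1, 1/2, 2/0, 2/1, 2/2
target 0/0 ∈ {TSO,PSO}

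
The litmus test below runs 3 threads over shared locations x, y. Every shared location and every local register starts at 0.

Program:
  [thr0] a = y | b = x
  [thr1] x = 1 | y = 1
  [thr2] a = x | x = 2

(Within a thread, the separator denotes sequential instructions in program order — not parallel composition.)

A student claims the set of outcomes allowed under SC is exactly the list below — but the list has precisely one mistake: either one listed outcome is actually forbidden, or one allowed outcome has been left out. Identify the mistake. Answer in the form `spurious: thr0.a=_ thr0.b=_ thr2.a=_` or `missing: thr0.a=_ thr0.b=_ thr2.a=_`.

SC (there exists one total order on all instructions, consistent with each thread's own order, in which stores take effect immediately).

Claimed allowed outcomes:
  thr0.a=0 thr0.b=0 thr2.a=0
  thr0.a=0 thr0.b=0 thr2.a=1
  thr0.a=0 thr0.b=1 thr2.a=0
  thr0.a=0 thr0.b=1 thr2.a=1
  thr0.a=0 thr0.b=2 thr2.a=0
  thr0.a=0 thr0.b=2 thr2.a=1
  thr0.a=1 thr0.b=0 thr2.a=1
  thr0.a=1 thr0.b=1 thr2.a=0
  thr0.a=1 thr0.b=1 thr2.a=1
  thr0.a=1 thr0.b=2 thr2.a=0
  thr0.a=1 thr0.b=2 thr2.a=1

spurious: thr0.a=1 thr0.b=0 thr2.a=1

outcome vector order: (thr0.a,thr0.b,thr2.a)
[SC] allowed = {0/0/0 0/0/1 0/1/0 0/1/1 0/2/0 0/2/1 1/1/0 1/1/1 1/2/0 1/2/1}
claimed∖SC = {1/0/1}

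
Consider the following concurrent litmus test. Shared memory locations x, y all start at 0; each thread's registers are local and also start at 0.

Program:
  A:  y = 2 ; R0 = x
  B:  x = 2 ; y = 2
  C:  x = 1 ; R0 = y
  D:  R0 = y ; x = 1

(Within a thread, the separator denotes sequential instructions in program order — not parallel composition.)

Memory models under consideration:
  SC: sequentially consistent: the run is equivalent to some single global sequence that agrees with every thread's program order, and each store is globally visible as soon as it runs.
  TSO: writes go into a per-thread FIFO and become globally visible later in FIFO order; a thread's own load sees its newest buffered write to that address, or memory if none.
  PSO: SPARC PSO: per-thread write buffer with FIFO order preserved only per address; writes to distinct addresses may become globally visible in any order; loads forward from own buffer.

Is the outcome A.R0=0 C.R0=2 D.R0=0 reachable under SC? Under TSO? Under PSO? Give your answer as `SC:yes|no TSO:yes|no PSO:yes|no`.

SC:yes TSO:yes PSO:yes

outcome vector order: (A.R0,C.R0,D.R0)
[SC] allowed = {(0,2,0), (0,2,2), (1,0,0), (1,0,2), (1,2,0), (1,2,2), (2,0,0), (2,0,2), (2,2,0), (2,2,2)}
[TSO] allowed = {(0,0,0), (0,0,2), (0,2,0), (0,2,2), (1,0,0), (1,0,2), (1,2,0), (1,2,2), (2,0,0), (2,0,2), (2,2,0), (2,2,2)}
[PSO] allowed = {(0,0,0), (0,0,2), (0,2,0), (0,2,2), (1,0,0), (1,0,2), (1,2,0), (1,2,2), (2,0,0), (2,0,2), (2,2,0), (2,2,2)}
target (0,2,0) ∈ {SC,TSO,PSO}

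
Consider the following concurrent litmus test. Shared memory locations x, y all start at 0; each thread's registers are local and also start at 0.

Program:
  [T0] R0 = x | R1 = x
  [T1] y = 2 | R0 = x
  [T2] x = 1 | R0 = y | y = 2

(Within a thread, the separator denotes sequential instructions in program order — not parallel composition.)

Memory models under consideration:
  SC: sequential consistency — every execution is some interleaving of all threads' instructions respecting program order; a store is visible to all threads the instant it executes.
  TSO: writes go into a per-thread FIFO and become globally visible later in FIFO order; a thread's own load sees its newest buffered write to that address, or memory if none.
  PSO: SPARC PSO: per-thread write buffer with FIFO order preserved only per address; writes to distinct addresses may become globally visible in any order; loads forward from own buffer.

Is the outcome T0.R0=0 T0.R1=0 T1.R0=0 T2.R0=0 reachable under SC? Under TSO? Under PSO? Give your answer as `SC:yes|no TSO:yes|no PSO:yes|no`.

outcome vector order: (T0.R0,T0.R1,T1.R0,T2.R0)
SC: 9 outcomes — {0002; 0010; 0012; 0102; 0110; 0112; 1102; 1110; 1112}
TSO: 12 outcomes — {0000; 0002; 0010; 0012; 0100; 0102; 0110; 0112; 1100; 1102; 1110; 1112}
PSO: 12 outcomes — {0000; 0002; 0010; 0012; 0100; 0102; 0110; 0112; 1100; 1102; 1110; 1112}
target 0000 ∈ {TSO,PSO}

SC:no TSO:yes PSO:yes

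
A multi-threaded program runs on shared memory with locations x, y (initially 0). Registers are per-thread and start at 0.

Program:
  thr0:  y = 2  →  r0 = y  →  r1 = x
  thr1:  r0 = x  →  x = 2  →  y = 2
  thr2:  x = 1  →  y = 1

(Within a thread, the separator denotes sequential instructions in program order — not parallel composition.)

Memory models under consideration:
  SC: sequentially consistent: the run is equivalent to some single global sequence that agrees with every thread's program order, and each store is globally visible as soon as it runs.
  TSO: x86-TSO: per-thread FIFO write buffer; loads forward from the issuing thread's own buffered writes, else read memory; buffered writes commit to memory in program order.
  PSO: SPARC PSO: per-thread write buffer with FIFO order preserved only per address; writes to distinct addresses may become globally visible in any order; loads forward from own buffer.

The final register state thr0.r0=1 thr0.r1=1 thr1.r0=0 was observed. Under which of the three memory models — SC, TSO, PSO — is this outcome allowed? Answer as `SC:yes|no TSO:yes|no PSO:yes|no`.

outcome vector order: (thr0.r0,thr0.r1,thr1.r0)
[SC] allowed = {1/1/0 1/1/1 1/2/0 1/2/1 2/0/0 2/0/1 2/1/0 2/1/1 2/2/0 2/2/1}
[TSO] allowed = {1/1/0 1/1/1 1/2/0 1/2/1 2/0/0 2/0/1 2/1/0 2/1/1 2/2/0 2/2/1}
[PSO] allowed = {1/0/0 1/0/1 1/1/0 1/1/1 1/2/0 1/2/1 2/0/0 2/0/1 2/1/0 2/1/1 2/2/0 2/2/1}
target 1/1/0 ∈ {SC,TSO,PSO}

SC:yes TSO:yes PSO:yes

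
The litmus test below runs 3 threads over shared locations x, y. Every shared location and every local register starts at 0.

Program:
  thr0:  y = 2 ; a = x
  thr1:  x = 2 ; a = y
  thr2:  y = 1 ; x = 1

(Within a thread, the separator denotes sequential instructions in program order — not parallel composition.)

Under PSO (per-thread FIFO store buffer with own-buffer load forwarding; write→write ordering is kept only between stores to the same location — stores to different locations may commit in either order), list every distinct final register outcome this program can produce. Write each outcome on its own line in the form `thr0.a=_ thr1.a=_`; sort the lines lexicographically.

thr0.a=0 thr1.a=0
thr0.a=0 thr1.a=1
thr0.a=0 thr1.a=2
thr0.a=1 thr1.a=0
thr0.a=1 thr1.a=1
thr0.a=1 thr1.a=2
thr0.a=2 thr1.a=0
thr0.a=2 thr1.a=1
thr0.a=2 thr1.a=2

outcome vector order: (thr0.a,thr1.a)
|PSO outcomes| = 9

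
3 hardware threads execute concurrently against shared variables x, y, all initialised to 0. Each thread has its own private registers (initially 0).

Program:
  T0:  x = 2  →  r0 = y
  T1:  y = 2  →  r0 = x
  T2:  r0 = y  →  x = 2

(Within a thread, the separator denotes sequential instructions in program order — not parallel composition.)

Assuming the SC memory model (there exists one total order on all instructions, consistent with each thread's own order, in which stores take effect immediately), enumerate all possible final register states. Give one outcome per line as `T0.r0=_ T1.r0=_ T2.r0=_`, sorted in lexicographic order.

outcome vector order: (T0.r0,T1.r0,T2.r0)
|SC outcomes| = 6

T0.r0=0 T1.r0=2 T2.r0=0
T0.r0=0 T1.r0=2 T2.r0=2
T0.r0=2 T1.r0=0 T2.r0=0
T0.r0=2 T1.r0=0 T2.r0=2
T0.r0=2 T1.r0=2 T2.r0=0
T0.r0=2 T1.r0=2 T2.r0=2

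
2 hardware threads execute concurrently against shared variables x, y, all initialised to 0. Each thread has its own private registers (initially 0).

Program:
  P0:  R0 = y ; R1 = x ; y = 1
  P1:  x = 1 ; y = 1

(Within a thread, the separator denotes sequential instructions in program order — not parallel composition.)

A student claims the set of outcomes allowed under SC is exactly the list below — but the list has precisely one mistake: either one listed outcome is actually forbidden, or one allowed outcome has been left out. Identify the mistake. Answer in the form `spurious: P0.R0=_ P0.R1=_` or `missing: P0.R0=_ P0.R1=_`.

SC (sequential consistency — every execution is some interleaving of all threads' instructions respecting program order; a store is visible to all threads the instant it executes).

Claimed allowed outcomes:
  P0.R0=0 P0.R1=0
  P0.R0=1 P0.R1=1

outcome vector order: (P0.R0,P0.R1)
[SC] allowed = {0/0, 0/1, 1/1}
SC∖claimed = {0/1}

missing: P0.R0=0 P0.R1=1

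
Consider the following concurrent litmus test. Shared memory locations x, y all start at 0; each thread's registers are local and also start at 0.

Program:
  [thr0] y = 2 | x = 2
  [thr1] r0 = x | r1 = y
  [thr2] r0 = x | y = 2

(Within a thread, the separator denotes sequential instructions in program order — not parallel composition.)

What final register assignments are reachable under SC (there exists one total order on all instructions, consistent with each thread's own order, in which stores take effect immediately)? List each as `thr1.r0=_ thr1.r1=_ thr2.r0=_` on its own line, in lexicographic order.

outcome vector order: (thr1.r0,thr1.r1,thr2.r0)
|SC outcomes| = 6

thr1.r0=0 thr1.r1=0 thr2.r0=0
thr1.r0=0 thr1.r1=0 thr2.r0=2
thr1.r0=0 thr1.r1=2 thr2.r0=0
thr1.r0=0 thr1.r1=2 thr2.r0=2
thr1.r0=2 thr1.r1=2 thr2.r0=0
thr1.r0=2 thr1.r1=2 thr2.r0=2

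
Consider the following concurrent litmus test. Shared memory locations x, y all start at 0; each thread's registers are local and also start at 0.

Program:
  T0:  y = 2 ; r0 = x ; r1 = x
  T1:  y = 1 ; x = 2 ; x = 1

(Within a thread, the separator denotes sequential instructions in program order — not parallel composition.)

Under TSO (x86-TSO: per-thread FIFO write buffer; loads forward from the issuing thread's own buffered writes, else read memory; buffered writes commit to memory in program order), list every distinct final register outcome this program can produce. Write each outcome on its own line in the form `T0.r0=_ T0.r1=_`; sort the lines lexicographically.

outcome vector order: (T0.r0,T0.r1)
|TSO outcomes| = 6

T0.r0=0 T0.r1=0
T0.r0=0 T0.r1=1
T0.r0=0 T0.r1=2
T0.r0=1 T0.r1=1
T0.r0=2 T0.r1=1
T0.r0=2 T0.r1=2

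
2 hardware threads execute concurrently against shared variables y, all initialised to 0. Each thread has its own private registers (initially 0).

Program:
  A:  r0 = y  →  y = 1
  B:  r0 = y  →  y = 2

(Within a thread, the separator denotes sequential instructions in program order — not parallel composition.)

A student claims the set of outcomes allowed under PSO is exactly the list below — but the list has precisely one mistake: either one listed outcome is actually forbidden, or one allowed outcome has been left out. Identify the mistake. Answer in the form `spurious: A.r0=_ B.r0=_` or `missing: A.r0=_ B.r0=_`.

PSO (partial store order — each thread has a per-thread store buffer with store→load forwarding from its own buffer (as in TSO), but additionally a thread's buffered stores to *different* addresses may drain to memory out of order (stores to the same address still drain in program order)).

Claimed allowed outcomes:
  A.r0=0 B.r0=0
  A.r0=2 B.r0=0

outcome vector order: (A.r0,B.r0)
PSO: 3 outcomes — {(0,0) (0,1) (2,0)}
PSO∖claimed = {(0,1)}

missing: A.r0=0 B.r0=1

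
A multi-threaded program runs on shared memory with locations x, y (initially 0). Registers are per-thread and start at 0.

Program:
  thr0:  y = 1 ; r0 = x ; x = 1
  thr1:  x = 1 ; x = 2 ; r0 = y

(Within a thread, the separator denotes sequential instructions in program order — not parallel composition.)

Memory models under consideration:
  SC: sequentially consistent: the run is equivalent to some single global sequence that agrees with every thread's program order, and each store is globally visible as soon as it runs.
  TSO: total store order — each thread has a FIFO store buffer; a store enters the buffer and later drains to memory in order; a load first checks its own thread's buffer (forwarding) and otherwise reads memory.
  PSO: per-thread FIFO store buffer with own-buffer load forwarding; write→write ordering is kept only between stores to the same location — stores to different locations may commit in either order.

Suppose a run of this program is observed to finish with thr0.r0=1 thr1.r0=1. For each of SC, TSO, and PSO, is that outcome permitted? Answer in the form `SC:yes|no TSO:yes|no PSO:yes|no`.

SC:yes TSO:yes PSO:yes

outcome vector order: (thr0.r0,thr1.r0)
SC (4): (0,1); (1,1); (2,0); (2,1)
TSO (6): (0,0); (0,1); (1,0); (1,1); (2,0); (2,1)
PSO (6): (0,0); (0,1); (1,0); (1,1); (2,0); (2,1)
target (1,1) ∈ {SC,TSO,PSO}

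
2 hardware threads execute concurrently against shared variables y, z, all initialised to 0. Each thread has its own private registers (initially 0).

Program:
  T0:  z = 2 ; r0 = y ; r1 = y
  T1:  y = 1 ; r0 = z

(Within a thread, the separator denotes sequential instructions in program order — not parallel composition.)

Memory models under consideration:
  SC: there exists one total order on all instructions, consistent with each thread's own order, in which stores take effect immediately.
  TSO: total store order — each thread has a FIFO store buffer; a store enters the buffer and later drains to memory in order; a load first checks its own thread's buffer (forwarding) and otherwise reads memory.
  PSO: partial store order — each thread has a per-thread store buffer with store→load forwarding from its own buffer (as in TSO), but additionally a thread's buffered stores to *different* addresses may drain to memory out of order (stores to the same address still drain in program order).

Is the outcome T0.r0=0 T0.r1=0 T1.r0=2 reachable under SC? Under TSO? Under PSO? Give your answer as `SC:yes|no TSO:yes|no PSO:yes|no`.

outcome vector order: (T0.r0,T0.r1,T1.r0)
SC: 4 outcomes — {<0 0 2>, <0 1 2>, <1 1 0>, <1 1 2>}
TSO: 6 outcomes — {<0 0 0>, <0 0 2>, <0 1 0>, <0 1 2>, <1 1 0>, <1 1 2>}
PSO: 6 outcomes — {<0 0 0>, <0 0 2>, <0 1 0>, <0 1 2>, <1 1 0>, <1 1 2>}
target <0 0 2> ∈ {SC,TSO,PSO}

SC:yes TSO:yes PSO:yes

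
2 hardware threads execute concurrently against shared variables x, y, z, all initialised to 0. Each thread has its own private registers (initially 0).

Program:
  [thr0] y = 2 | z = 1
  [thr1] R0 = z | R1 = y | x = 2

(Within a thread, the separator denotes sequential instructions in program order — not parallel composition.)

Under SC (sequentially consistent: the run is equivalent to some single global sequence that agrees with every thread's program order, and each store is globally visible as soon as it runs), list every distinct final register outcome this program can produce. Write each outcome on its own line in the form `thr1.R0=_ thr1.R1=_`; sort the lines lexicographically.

outcome vector order: (thr1.R0,thr1.R1)
|SC outcomes| = 3

thr1.R0=0 thr1.R1=0
thr1.R0=0 thr1.R1=2
thr1.R0=1 thr1.R1=2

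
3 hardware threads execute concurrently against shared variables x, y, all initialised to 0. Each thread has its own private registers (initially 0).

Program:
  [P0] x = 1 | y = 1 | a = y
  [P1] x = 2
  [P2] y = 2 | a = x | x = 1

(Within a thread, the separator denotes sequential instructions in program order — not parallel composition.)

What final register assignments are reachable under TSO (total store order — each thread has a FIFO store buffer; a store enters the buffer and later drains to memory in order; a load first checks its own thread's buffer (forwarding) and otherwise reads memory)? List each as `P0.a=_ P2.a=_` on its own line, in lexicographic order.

P0.a=1 P2.a=0
P0.a=1 P2.a=1
P0.a=1 P2.a=2
P0.a=2 P2.a=0
P0.a=2 P2.a=1
P0.a=2 P2.a=2

outcome vector order: (P0.a,P2.a)
|TSO outcomes| = 6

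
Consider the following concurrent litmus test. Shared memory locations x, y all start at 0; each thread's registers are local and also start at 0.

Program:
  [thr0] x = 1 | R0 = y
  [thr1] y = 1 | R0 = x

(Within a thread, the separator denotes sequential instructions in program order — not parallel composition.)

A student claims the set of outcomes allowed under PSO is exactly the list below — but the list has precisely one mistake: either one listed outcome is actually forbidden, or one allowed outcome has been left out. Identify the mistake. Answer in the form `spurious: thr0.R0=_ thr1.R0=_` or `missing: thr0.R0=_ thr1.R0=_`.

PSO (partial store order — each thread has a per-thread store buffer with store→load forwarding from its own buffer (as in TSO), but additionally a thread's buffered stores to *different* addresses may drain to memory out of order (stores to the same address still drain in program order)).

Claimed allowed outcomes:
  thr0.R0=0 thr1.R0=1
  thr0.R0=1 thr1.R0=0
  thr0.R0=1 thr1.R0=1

outcome vector order: (thr0.R0,thr1.R0)
[PSO] allowed = {00 01 10 11}
PSO∖claimed = {00}

missing: thr0.R0=0 thr1.R0=0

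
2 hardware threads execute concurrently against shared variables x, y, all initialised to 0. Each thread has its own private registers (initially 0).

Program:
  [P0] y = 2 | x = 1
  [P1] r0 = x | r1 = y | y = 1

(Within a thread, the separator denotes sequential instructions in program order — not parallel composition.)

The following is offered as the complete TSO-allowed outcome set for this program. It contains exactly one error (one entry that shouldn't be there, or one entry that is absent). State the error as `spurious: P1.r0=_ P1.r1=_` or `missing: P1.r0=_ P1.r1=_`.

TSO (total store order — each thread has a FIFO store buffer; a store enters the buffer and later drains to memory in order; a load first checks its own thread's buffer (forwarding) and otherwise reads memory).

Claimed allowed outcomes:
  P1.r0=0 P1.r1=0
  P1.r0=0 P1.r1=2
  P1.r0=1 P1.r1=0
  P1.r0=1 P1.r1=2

spurious: P1.r0=1 P1.r1=0

outcome vector order: (P1.r0,P1.r1)
[TSO] allowed = {00, 02, 12}
claimed∖TSO = {10}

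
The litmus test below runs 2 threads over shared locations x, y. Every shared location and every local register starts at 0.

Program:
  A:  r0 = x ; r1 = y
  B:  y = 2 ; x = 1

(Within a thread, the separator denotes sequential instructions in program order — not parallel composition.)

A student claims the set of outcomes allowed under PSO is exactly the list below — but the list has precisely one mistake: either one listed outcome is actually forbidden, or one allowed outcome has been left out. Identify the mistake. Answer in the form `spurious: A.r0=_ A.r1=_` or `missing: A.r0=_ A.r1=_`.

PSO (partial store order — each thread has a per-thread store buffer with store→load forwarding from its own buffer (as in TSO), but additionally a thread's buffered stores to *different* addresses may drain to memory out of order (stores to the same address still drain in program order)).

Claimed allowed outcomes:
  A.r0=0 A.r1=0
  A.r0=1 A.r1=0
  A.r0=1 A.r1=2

missing: A.r0=0 A.r1=2

outcome vector order: (A.r0,A.r1)
under PSO → (0,0) (0,2) (1,0) (1,2)
PSO∖claimed = {(0,2)}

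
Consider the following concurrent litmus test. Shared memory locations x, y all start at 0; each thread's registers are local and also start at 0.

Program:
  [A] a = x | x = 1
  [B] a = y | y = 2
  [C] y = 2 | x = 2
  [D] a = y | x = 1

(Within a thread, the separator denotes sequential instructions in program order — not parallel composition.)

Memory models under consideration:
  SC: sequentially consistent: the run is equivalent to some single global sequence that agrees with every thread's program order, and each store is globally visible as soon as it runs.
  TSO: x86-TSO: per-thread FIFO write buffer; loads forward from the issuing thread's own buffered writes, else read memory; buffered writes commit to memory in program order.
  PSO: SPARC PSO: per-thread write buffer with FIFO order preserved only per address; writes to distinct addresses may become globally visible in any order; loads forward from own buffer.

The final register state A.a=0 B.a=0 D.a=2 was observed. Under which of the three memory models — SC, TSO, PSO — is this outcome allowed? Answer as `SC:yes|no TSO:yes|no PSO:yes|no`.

outcome vector order: (A.a,B.a,D.a)
under SC → (0,0,0); (0,0,2); (0,2,0); (0,2,2); (1,0,0); (1,0,2); (1,2,0); (1,2,2); (2,0,0); (2,0,2); (2,2,0); (2,2,2)
under TSO → (0,0,0); (0,0,2); (0,2,0); (0,2,2); (1,0,0); (1,0,2); (1,2,0); (1,2,2); (2,0,0); (2,0,2); (2,2,0); (2,2,2)
under PSO → (0,0,0); (0,0,2); (0,2,0); (0,2,2); (1,0,0); (1,0,2); (1,2,0); (1,2,2); (2,0,0); (2,0,2); (2,2,0); (2,2,2)
target (0,0,2) ∈ {SC,TSO,PSO}

SC:yes TSO:yes PSO:yes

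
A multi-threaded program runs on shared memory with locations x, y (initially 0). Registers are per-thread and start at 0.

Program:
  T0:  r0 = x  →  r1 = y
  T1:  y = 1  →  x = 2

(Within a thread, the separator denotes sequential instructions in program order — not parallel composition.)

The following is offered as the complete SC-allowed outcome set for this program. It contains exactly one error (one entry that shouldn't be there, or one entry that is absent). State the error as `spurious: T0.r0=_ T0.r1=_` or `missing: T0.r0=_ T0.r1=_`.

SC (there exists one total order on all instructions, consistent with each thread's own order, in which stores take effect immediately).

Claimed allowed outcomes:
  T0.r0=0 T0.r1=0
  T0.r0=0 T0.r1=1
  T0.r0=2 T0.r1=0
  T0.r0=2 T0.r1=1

outcome vector order: (T0.r0,T0.r1)
[SC] allowed = {<0 0>, <0 1>, <2 1>}
claimed∖SC = {<2 0>}

spurious: T0.r0=2 T0.r1=0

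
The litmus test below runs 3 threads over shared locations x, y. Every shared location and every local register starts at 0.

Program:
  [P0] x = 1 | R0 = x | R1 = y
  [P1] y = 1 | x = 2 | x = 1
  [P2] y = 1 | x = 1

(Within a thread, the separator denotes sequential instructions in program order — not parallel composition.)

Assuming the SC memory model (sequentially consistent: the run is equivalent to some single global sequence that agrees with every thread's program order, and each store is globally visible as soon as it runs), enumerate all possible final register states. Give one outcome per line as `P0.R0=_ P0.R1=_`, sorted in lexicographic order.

outcome vector order: (P0.R0,P0.R1)
|SC outcomes| = 3

P0.R0=1 P0.R1=0
P0.R0=1 P0.R1=1
P0.R0=2 P0.R1=1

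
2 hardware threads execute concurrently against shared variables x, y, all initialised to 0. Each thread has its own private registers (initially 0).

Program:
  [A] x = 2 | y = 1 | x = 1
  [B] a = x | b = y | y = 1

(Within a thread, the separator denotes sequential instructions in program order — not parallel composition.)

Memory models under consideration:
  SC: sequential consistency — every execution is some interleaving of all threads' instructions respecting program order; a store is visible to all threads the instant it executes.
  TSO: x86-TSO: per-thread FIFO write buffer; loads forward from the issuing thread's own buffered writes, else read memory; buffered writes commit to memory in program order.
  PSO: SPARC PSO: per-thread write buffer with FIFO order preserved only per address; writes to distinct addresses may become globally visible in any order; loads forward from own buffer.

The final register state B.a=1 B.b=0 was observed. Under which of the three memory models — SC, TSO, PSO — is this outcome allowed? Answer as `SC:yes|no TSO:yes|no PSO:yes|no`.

SC:no TSO:no PSO:yes

outcome vector order: (B.a,B.b)
under SC → 0/0 0/1 1/1 2/0 2/1
under TSO → 0/0 0/1 1/1 2/0 2/1
under PSO → 0/0 0/1 1/0 1/1 2/0 2/1
target 1/0 ∈ {PSO}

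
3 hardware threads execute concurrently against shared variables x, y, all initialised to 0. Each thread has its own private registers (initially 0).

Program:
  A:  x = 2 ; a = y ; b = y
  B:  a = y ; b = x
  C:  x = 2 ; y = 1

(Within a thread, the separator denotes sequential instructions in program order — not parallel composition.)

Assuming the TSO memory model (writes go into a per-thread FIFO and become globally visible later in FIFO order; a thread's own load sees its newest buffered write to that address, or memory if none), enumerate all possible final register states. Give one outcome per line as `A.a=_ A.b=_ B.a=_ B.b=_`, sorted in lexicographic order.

A.a=0 A.b=0 B.a=0 B.b=0
A.a=0 A.b=0 B.a=0 B.b=2
A.a=0 A.b=0 B.a=1 B.b=2
A.a=0 A.b=1 B.a=0 B.b=0
A.a=0 A.b=1 B.a=0 B.b=2
A.a=0 A.b=1 B.a=1 B.b=2
A.a=1 A.b=1 B.a=0 B.b=0
A.a=1 A.b=1 B.a=0 B.b=2
A.a=1 A.b=1 B.a=1 B.b=2

outcome vector order: (A.a,A.b,B.a,B.b)
|TSO outcomes| = 9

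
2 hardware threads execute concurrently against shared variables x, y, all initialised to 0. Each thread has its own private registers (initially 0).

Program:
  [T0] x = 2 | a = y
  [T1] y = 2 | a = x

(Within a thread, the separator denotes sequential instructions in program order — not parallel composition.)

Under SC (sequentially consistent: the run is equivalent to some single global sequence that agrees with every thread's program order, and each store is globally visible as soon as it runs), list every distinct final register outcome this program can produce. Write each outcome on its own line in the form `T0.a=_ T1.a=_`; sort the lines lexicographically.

T0.a=0 T1.a=2
T0.a=2 T1.a=0
T0.a=2 T1.a=2

outcome vector order: (T0.a,T1.a)
|SC outcomes| = 3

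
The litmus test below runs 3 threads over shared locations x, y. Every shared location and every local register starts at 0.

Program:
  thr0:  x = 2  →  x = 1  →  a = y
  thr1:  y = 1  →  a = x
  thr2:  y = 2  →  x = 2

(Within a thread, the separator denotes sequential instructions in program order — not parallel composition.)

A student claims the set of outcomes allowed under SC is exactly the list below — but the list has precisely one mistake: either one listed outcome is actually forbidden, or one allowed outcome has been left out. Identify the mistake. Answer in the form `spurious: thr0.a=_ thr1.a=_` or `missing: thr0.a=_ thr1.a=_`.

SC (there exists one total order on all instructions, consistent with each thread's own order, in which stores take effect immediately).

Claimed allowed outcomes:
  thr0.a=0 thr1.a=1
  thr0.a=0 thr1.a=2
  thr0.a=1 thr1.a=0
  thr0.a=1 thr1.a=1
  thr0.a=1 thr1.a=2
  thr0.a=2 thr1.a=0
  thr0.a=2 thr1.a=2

outcome vector order: (thr0.a,thr1.a)
under SC → <0 1>; <0 2>; <1 0>; <1 1>; <1 2>; <2 0>; <2 1>; <2 2>
SC∖claimed = {<2 1>}

missing: thr0.a=2 thr1.a=1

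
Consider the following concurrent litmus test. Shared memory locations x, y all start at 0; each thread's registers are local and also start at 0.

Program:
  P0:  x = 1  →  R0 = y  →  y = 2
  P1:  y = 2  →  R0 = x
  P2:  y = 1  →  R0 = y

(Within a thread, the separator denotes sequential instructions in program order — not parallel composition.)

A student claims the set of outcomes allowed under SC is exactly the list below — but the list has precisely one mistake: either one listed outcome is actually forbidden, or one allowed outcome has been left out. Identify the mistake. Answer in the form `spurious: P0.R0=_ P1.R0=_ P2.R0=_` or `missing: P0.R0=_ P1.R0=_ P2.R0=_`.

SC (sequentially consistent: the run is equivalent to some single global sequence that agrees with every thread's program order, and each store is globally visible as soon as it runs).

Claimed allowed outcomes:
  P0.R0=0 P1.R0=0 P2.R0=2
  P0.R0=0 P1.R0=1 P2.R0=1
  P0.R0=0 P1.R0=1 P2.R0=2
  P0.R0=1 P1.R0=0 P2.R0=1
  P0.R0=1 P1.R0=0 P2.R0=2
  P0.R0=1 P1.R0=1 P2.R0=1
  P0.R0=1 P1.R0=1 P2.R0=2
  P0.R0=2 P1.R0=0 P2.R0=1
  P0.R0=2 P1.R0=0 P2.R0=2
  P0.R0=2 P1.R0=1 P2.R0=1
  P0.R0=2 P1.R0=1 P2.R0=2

outcome vector order: (P0.R0,P1.R0,P2.R0)
SC: 10 outcomes — {(0,1,1) (0,1,2) (1,0,1) (1,0,2) (1,1,1) (1,1,2) (2,0,1) (2,0,2) (2,1,1) (2,1,2)}
claimed∖SC = {(0,0,2)}

spurious: P0.R0=0 P1.R0=0 P2.R0=2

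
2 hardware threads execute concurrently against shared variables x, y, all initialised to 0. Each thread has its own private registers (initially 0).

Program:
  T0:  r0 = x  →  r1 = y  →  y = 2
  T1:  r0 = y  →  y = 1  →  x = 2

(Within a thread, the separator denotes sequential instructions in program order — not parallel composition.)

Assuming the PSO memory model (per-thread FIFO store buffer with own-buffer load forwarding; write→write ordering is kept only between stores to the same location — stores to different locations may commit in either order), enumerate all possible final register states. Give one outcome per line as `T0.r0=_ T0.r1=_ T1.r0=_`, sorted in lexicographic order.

outcome vector order: (T0.r0,T0.r1,T1.r0)
|PSO outcomes| = 5

T0.r0=0 T0.r1=0 T1.r0=0
T0.r0=0 T0.r1=0 T1.r0=2
T0.r0=0 T0.r1=1 T1.r0=0
T0.r0=2 T0.r1=0 T1.r0=0
T0.r0=2 T0.r1=1 T1.r0=0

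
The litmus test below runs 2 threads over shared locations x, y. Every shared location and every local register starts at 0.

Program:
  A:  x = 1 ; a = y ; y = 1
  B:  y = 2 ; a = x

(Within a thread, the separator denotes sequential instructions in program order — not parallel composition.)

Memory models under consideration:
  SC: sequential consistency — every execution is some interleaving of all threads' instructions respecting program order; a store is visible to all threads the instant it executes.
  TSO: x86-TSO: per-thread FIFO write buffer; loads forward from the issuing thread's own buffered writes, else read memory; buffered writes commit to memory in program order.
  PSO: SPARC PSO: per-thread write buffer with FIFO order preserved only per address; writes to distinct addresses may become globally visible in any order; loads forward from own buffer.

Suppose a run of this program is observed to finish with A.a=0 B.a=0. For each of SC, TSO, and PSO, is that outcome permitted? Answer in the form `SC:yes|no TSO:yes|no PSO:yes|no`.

outcome vector order: (A.a,B.a)
SC (3): (0,1), (2,0), (2,1)
TSO (4): (0,0), (0,1), (2,0), (2,1)
PSO (4): (0,0), (0,1), (2,0), (2,1)
target (0,0) ∈ {TSO,PSO}

SC:no TSO:yes PSO:yes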